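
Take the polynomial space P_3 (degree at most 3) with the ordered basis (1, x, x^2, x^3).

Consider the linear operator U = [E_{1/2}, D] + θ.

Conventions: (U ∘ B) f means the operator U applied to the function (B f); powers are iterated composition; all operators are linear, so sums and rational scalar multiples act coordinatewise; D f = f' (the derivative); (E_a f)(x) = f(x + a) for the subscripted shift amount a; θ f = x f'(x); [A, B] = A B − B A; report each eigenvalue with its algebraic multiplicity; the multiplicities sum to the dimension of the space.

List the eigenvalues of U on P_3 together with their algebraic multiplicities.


λ = 0 (multiplicity 1), λ = 1 (multiplicity 1), λ = 2 (multiplicity 1), λ = 3 (multiplicity 1)

image of 1: 0
image of x: x
image of x^2: 2x^2
image of x^3: 3x^3
the matrix is upper triangular; its diagonal is (0, 1, 2, 3)
for a triangular matrix the eigenvalues are the diagonal entries, with algebraic multiplicity their repetition count


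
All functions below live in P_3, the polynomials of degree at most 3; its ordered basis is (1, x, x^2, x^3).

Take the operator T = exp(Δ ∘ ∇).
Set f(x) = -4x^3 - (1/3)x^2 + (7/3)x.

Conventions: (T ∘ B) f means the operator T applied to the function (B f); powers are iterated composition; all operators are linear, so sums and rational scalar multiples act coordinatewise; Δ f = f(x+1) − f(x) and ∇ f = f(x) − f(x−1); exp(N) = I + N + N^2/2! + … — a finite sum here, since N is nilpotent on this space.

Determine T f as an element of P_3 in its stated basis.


g(x) = -4x^3 - (1/3)x^2 - (65/3)x - 2/3

order-1 term: -24x - 2/3
the series for exp(Δ ∘ ∇) f terminates at order 1
exp(Δ ∘ ∇) f = -4x^3 - (1/3)x^2 - (65/3)x - 2/3


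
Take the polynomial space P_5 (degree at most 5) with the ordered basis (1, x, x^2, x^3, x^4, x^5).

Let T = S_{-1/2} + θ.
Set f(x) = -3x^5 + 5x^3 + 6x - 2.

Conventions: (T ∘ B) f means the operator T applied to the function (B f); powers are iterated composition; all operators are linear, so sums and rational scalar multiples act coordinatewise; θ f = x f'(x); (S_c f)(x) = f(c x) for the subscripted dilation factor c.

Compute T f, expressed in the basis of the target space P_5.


the result is g(x) = -(477/32)x^5 + (115/8)x^3 + 3x - 2

S_{-1/2} f = (3/32)x^5 - (5/8)x^3 - 3x - 2
θ f = -15x^5 + 15x^3 + 6x
(S_{-1/2} + θ) f = -(477/32)x^5 + (115/8)x^3 + 3x - 2


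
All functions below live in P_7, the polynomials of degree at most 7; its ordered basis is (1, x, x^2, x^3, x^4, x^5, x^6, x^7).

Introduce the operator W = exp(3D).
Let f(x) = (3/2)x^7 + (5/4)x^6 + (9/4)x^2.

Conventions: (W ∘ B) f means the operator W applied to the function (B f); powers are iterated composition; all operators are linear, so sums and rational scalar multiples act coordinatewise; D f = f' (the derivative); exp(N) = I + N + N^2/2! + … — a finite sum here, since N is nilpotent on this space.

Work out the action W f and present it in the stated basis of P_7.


the result is g(x) = (3/2)x^7 + (131/4)x^6 + 306x^5 + (6345/4)x^4 + (9855/2)x^3 + (18351/2)x^2 + (18981/2)x + 4212

order-1 term: (63/2)x^6 + (45/2)x^5 + (27/2)x
order-2 term: (567/2)x^5 + (675/4)x^4 + 81/4
order-3 term: (2835/2)x^4 + 675x^3
order-4 term: (8505/2)x^3 + (6075/4)x^2
order-5 term: (15309/2)x^2 + (3645/2)x
order-6 term: (15309/2)x + 3645/4
order-7 term: 6561/2
the series for exp(3D) f terminates at order 7
exp(3D) f = (3/2)x^7 + (131/4)x^6 + 306x^5 + (6345/4)x^4 + (9855/2)x^3 + (18351/2)x^2 + (18981/2)x + 4212


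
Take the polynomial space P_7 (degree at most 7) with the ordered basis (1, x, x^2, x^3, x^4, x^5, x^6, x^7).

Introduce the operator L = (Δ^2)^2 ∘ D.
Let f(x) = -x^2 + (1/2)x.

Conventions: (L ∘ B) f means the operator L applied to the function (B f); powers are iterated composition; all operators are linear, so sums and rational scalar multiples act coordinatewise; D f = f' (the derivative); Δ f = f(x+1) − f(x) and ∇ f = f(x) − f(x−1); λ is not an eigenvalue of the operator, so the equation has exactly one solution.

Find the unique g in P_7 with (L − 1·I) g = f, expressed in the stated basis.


write g with unknown coordinates in the stated basis and equate coefficients in (L − 1·I) g = f
solving from the highest basis element down gives g = x^2 - (1/2)x
check: L g = 0
so L g − 1·g = -x^2 + (1/2)x = f ✓

the image equals g(x) = x^2 - (1/2)x


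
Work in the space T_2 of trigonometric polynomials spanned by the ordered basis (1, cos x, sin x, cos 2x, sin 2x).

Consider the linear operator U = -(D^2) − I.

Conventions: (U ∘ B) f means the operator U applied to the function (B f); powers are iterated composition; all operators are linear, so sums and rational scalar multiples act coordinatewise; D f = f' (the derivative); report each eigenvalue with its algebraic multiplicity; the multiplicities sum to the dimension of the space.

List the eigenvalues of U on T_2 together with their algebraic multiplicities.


image of 1: -1
image of cos x: 0
image of sin x: 0
image of cos 2x: 3cos 2x
image of sin 2x: 3sin 2x
the matrix is diagonal; its diagonal is (-1, 0, 0, 3, 3)
for a triangular matrix the eigenvalues are the diagonal entries, with algebraic multiplicity their repetition count

λ = -1 (multiplicity 1), λ = 0 (multiplicity 2), λ = 3 (multiplicity 2)


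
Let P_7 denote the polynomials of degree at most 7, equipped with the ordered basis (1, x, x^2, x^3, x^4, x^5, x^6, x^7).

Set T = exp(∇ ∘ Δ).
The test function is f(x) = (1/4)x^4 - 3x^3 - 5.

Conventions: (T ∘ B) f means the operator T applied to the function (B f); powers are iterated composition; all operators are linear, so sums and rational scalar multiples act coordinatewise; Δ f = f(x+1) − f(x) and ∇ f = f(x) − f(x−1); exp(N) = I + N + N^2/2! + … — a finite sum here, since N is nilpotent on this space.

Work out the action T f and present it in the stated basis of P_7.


order-1 term: 3x^2 - 18x + 1/2
order-2 term: 3
the series for exp(∇ ∘ Δ) f terminates at order 2
exp(∇ ∘ Δ) f = (1/4)x^4 - 3x^3 + 3x^2 - 18x - 3/2

the result is g(x) = (1/4)x^4 - 3x^3 + 3x^2 - 18x - 3/2


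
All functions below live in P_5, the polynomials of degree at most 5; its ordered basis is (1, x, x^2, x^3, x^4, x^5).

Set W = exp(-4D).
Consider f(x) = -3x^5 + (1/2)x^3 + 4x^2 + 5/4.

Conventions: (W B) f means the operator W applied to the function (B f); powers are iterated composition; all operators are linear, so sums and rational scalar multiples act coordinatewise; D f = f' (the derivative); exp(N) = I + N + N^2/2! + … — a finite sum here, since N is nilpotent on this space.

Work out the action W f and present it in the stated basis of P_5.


the result is g(x) = -3x^5 + 60x^4 - (959/2)x^3 + 1918x^2 - 3848x + 12421/4

order-1 term: 60x^4 - 6x^2 - 32x
order-2 term: -480x^3 + 24x + 64
order-3 term: 1920x^2 - 32
order-4 term: -3840x
order-5 term: 3072
the series for exp(-4D) f terminates at order 5
exp(-4D) f = -3x^5 + 60x^4 - (959/2)x^3 + 1918x^2 - 3848x + 12421/4


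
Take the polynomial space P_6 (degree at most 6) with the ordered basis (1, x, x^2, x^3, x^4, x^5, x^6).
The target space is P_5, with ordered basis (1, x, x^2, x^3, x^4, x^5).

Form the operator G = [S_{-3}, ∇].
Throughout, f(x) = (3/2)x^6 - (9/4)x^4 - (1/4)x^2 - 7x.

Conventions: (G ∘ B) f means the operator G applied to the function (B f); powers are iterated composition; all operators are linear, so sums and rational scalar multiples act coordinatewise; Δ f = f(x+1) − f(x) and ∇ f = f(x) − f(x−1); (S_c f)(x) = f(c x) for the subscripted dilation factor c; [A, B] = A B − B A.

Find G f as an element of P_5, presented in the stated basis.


∇ f = 9x^5 - (45/2)x^4 + 21x^3 - 9x^2 - (1/2)x - 6
S_{-3} ∇ f = -2187x^5 - (3645/2)x^4 - 567x^3 - 81x^2 + (3/2)x - 6
S_{-3} f = (2187/2)x^6 - (729/4)x^4 - (9/4)x^2 + 21x
∇ S_{-3} f = 6561x^5 - (32805/2)x^4 + 21141x^3 - 15309x^2 + (11655/2)x - 888
[S_{-3}, ∇] f = -8748x^5 + 14580x^4 - 21708x^3 + 15228x^2 - 5826x + 882

g(x) = -8748x^5 + 14580x^4 - 21708x^3 + 15228x^2 - 5826x + 882


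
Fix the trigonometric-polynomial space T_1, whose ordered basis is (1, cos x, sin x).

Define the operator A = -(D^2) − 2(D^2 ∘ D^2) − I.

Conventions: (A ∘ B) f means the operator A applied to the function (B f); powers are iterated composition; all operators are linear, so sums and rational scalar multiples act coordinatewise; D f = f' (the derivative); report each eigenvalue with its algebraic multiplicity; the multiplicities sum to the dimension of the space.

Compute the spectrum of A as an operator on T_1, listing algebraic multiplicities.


image of 1: -1
image of cos x: -2cos x
image of sin x: -2sin x
the matrix is diagonal; its diagonal is (-1, -2, -2)
for a triangular matrix the eigenvalues are the diagonal entries, with algebraic multiplicity their repetition count

λ = -2 (multiplicity 2), λ = -1 (multiplicity 1)


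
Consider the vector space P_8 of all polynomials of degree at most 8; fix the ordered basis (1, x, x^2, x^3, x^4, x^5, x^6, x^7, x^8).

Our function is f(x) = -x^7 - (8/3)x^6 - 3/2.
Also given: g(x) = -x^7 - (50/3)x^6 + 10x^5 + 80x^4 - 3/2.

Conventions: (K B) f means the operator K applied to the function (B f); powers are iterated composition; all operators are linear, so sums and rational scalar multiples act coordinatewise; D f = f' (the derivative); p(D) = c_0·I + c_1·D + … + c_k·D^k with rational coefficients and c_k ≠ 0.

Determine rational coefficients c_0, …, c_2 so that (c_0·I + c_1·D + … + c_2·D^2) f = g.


D^0 f = -x^7 - (8/3)x^6 - 3/2
D^1 f = -7x^6 - 16x^5
D^2 f = -42x^5 - 80x^4
matching coefficients of g against c_0 f + c_1 Df + … from the top degree down determines the c_i
solution: c_0 = 1, c_1 = 2, c_2 = -1

p(D) = I + 2·D − D^2, i.e. c_0 = 1, c_1 = 2, c_2 = -1


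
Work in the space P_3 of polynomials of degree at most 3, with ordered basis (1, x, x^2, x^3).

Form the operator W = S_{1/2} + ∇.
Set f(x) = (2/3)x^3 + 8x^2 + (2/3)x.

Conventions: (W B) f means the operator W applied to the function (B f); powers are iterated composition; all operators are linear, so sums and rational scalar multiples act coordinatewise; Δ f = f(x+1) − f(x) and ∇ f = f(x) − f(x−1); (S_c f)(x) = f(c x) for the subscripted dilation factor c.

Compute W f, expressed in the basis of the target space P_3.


S_{1/2} f = (1/12)x^3 + 2x^2 + (1/3)x
∇ f = 2x^2 + 14x - 20/3
(S_{1/2} + ∇) f = (1/12)x^3 + 4x^2 + (43/3)x - 20/3

the result is g(x) = (1/12)x^3 + 4x^2 + (43/3)x - 20/3


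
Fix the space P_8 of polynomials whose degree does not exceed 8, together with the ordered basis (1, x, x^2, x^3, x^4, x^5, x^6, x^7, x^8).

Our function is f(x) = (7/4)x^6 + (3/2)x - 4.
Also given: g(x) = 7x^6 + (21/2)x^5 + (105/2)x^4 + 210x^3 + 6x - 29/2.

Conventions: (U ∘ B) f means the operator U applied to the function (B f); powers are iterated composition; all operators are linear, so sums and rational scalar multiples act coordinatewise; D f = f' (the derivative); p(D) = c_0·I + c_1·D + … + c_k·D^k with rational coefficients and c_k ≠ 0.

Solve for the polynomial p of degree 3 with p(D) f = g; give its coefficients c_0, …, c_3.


D^0 f = (7/4)x^6 + (3/2)x - 4
D^1 f = (21/2)x^5 + 3/2
D^2 f = (105/2)x^4
D^3 f = 210x^3
matching coefficients of g against c_0 f + c_1 Df + … from the top degree down determines the c_i
solution: c_0 = 4, c_1 = 1, c_2 = 1, c_3 = 1

p(D) = 4·I + D + D^2 + D^3, i.e. c_0 = 4, c_1 = 1, c_2 = 1, c_3 = 1


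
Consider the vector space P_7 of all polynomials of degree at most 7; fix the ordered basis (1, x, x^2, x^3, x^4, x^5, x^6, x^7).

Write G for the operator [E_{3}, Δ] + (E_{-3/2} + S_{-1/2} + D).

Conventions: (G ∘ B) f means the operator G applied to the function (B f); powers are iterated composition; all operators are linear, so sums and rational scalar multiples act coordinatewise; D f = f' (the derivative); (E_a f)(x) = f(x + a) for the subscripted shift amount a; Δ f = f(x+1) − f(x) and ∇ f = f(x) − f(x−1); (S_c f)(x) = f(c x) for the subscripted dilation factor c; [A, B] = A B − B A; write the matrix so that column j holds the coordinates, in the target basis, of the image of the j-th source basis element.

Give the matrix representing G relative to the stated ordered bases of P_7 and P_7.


image of 1: 2
image of x: (1/2)x - 1/2
image of x^2: (5/4)x^2 - x + 9/4
image of x^3: (7/8)x^3 - (3/2)x^2 + (27/4)x - 27/8
image of x^4: (17/16)x^4 - 2x^3 + (27/2)x^2 - (27/2)x + 81/16
image of x^5: (31/32)x^5 - (5/2)x^4 + (45/2)x^3 - (135/4)x^2 + (405/16)x - 243/32
image of x^6: (65/64)x^6 - 3x^5 + (135/4)x^4 - (135/2)x^3 + (1215/16)x^2 - (729/16)x + 729/64
image of x^7: (127/128)x^7 - (7/2)x^6 + (189/4)x^5 - (945/8)x^4 + (2835/16)x^3 - (5103/32)x^2 + (5103/64)x - 2187/128
each image's coordinates form column j of the matrix

the matrix is [[2, -1/2, 9/4, -27/8, 81/16, -243/32, 729/64, -2187/128]; [0, 1/2, -1, 27/4, -27/2, 405/16, -729/16, 5103/64]; [0, 0, 5/4, -3/2, 27/2, -135/4, 1215/16, -5103/32]; [0, 0, 0, 7/8, -2, 45/2, -135/2, 2835/16]; [0, 0, 0, 0, 17/16, -5/2, 135/4, -945/8]; [0, 0, 0, 0, 0, 31/32, -3, 189/4]; [0, 0, 0, 0, 0, 0, 65/64, -7/2]; [0, 0, 0, 0, 0, 0, 0, 127/128]] (rows listed top to bottom)


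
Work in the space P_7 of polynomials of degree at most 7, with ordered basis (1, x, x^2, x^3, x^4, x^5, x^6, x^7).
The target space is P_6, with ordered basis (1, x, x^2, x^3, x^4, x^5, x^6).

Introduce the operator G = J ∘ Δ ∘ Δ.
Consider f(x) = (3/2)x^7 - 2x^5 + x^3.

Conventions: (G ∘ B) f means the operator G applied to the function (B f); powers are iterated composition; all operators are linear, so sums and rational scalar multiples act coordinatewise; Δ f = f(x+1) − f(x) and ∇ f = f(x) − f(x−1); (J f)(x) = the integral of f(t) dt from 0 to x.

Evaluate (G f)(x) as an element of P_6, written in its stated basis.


Δ f = (21/2)x^6 + (63/2)x^5 + (85/2)x^4 + (65/2)x^3 + (29/2)x^2 + (7/2)x + 1/2
Δ Δ f = 63x^5 + 315x^4 + 695x^3 + 825x^2 + 517x + 135
J Δ Δ f = (21/2)x^6 + 63x^5 + (695/4)x^4 + 275x^3 + (517/2)x^2 + 135x

the result is g(x) = (21/2)x^6 + 63x^5 + (695/4)x^4 + 275x^3 + (517/2)x^2 + 135x


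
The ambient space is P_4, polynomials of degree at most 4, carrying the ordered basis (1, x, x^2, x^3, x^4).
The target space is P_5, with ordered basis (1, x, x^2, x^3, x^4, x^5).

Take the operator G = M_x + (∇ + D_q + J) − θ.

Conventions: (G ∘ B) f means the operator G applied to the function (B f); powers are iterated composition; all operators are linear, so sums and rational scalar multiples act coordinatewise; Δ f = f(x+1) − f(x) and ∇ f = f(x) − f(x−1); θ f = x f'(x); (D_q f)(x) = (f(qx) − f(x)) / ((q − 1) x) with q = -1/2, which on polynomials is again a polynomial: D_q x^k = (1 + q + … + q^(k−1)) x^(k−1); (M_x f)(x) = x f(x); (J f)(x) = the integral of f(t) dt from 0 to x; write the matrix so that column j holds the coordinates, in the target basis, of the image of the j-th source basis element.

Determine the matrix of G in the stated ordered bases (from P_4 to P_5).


the matrix is [[0, 2, -1, 1, -1]; [2, -1, 5/2, -3, 4]; [0, 3/2, -2, 15/4, -6]; [0, 0, 4/3, -3, 37/8]; [0, 0, 0, 5/4, -4]; [0, 0, 0, 0, 6/5]] (rows listed top to bottom)

image of 1: 2x
image of x: (3/2)x^2 - x + 2
image of x^2: (4/3)x^3 - 2x^2 + (5/2)x - 1
image of x^3: (5/4)x^4 - 3x^3 + (15/4)x^2 - 3x + 1
image of x^4: (6/5)x^5 - 4x^4 + (37/8)x^3 - 6x^2 + 4x - 1
each image's coordinates form column j of the matrix


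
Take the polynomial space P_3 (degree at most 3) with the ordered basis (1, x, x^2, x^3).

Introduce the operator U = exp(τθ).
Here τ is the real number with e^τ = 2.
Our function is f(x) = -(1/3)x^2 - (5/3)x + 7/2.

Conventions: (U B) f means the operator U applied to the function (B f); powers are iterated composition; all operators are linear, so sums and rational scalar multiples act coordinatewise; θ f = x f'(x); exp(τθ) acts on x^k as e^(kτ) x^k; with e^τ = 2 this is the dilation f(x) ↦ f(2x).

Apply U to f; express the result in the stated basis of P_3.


exp(τθ) x^k = e^(kτ) x^k; with e^τ = 2 this sends x^k to 2^k x^k
x ↦ 2 x
x^2 ↦ 4 x^2
applying this coordinatewise to f: exp(τθ) f = -(4/3)x^2 - (10/3)x + 7/2

the result is g(x) = -(4/3)x^2 - (10/3)x + 7/2


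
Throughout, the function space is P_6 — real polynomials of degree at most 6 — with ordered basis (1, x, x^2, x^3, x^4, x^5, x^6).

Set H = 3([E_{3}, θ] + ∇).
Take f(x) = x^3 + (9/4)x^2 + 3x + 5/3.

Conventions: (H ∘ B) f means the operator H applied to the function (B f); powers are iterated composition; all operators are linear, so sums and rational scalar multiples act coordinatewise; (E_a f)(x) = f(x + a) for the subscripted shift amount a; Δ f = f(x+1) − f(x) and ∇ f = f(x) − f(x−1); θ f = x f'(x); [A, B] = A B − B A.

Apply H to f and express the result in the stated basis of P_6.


θ f = 3x^3 + (9/2)x^2 + 3x
E_{3} θ f = 3x^3 + (63/2)x^2 + 111x + 261/2
E_{3} f = x^3 + (45/4)x^2 + (87/2)x + 695/12
θ E_{3} f = 3x^3 + (45/2)x^2 + (87/2)x
[E_{3}, θ] f = 9x^2 + (135/2)x + 261/2
∇ f = 3x^2 + (3/2)x + 7/4
([E_{3}, θ] + ∇) f = 12x^2 + 69x + 529/4
(3([E_{3}, θ] + ∇)) f = 36x^2 + 207x + 1587/4

the result is g(x) = 36x^2 + 207x + 1587/4


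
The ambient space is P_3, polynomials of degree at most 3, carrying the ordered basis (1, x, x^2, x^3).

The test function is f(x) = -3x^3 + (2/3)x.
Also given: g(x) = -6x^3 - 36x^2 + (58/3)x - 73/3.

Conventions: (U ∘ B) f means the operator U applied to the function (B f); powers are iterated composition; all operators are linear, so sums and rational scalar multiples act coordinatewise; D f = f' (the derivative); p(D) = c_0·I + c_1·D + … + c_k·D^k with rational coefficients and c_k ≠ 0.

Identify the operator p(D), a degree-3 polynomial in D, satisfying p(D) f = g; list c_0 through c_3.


D^0 f = -3x^3 + (2/3)x
D^1 f = -9x^2 + 2/3
D^2 f = -18x
D^3 f = -18
matching coefficients of g against c_0 f + c_1 Df + … from the top degree down determines the c_i
solution: c_0 = 2, c_1 = 4, c_2 = -1, c_3 = 3/2

p(D) = 2·I + 4·D − D^2 + (3/2)·D^3, i.e. c_0 = 2, c_1 = 4, c_2 = -1, c_3 = 3/2


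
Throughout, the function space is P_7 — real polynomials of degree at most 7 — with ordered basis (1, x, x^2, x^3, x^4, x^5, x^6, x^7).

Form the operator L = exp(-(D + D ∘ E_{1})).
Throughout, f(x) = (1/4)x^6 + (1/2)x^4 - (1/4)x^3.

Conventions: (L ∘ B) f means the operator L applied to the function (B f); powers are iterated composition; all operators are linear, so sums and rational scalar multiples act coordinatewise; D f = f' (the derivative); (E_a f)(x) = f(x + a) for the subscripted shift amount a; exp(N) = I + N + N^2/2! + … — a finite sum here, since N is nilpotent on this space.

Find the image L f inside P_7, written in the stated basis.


g(x) = (1/4)x^6 - 3x^5 + 8x^4 + (3/4)x^3 + (15/2)x^2 - 25x - 33/4

order-1 term: -3x^5 - (15/2)x^4 - 19x^3 - (39/2)x^2 - 12x - 11/4
order-2 term: 15x^4 + 60x^3 + 147x^2 + 171x + 165/2
order-3 term: -40x^3 - 180x^2 - 376x - 292
order-4 term: 60x^2 + 240x + 308
order-5 term: -48x - 120
order-6 term: 16
the series for exp(-(D + D ∘ E_{1})) f terminates at order 6
exp(-(D + D ∘ E_{1})) f = (1/4)x^6 - 3x^5 + 8x^4 + (3/4)x^3 + (15/2)x^2 - 25x - 33/4


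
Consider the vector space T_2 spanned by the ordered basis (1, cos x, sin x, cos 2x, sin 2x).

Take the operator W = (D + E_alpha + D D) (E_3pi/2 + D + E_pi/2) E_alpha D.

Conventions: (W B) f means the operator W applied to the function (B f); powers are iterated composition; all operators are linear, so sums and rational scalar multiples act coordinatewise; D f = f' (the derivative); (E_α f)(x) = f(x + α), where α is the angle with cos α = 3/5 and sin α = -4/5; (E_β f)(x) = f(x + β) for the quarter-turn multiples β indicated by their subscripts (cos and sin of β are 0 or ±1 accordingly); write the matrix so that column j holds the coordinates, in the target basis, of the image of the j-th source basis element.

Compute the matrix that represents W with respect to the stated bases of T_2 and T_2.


image of 1: 0
image of cos x: (2/25)cos x + (11/25)sin x
image of sin x: -(11/25)cos x + (2/25)sin x
image of cos 2x: (4052/625)cos 2x + (15036/625)sin 2x
image of sin 2x: -(15036/625)cos 2x + (4052/625)sin 2x
each image's coordinates form column j of the matrix

the matrix is [[0, 0, 0, 0, 0]; [0, 2/25, -11/25, 0, 0]; [0, 11/25, 2/25, 0, 0]; [0, 0, 0, 4052/625, -15036/625]; [0, 0, 0, 15036/625, 4052/625]] (rows listed top to bottom)


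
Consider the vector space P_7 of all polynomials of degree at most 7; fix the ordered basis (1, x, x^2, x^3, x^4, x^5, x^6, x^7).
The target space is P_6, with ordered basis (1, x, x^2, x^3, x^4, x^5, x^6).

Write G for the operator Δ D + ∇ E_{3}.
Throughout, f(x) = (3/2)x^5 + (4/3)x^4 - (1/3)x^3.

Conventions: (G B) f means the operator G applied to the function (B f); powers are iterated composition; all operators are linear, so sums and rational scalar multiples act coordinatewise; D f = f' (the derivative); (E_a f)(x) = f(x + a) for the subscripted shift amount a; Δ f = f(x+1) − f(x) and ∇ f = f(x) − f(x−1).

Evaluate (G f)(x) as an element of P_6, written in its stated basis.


g(x) = (15/2)x^4 + (331/3)x^3 + 385x^2 + (3767/6)x + 1226/3

D f = (15/2)x^4 + (16/3)x^3 - x^2
Δ D f = 30x^3 + 61x^2 + 44x + 71/6
E_{3} f = (3/2)x^5 + (143/6)x^4 + (452/3)x^3 + 474x^2 + (1485/2)x + 927/2
∇ E_{3} f = (15/2)x^4 + (241/3)x^3 + 324x^2 + (3503/6)x + 2381/6
(Δ D + ∇ E_{3}) f = (15/2)x^4 + (331/3)x^3 + 385x^2 + (3767/6)x + 1226/3


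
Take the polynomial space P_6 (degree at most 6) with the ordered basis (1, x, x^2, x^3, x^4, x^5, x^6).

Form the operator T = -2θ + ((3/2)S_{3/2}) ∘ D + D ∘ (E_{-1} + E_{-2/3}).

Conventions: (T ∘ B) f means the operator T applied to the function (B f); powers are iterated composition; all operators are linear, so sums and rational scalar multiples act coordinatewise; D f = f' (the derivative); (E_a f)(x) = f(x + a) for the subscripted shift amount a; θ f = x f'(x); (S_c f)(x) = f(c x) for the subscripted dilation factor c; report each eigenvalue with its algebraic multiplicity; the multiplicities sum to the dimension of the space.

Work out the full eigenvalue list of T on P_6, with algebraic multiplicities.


λ = -12 (multiplicity 1), λ = -10 (multiplicity 1), λ = -8 (multiplicity 1), λ = -6 (multiplicity 1), λ = -4 (multiplicity 1), λ = -2 (multiplicity 1), λ = 0 (multiplicity 1)

image of 1: 0
image of x: -2x + 7/2
image of x^2: -4x^2 + (17/2)x - 10/3
image of x^3: -6x^3 + (129/8)x^2 - 10x + 13/3
image of x^4: -8x^4 + (113/4)x^3 - 20x^2 + (52/3)x - 140/27
image of x^5: -10x^5 + (1535/32)x^4 - (100/3)x^3 + (130/3)x^2 - (700/27)x + 485/81
image of x^6: -12x^6 + (2571/32)x^5 - 50x^4 + (260/3)x^3 - (700/9)x^2 + (970/27)x - 550/81
the matrix is upper triangular; its diagonal is (0, -2, -4, -6, -8, -10, -12)
for a triangular matrix the eigenvalues are the diagonal entries, with algebraic multiplicity their repetition count


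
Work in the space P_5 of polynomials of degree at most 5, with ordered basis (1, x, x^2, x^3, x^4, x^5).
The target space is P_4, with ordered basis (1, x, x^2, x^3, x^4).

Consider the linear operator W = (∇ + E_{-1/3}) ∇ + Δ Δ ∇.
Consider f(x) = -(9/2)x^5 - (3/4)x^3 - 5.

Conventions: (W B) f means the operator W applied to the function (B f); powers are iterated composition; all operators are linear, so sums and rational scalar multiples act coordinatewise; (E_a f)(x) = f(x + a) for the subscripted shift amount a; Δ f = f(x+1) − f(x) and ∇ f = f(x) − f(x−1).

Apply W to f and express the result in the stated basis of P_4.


∇ f = -(45/2)x^4 + 45x^3 - (189/4)x^2 + (99/4)x - 21/4
∇ ∇ f = -90x^3 + 270x^2 - (639/2)x + 279/2
E_{-1/3} ∇ f = -(45/2)x^4 + 75x^3 - (429/4)x^2 + (895/12)x - 745/36
(∇ + E_{-1/3}) ∇ f = -(45/2)x^4 - 15x^3 + (651/4)x^2 - (2939/12)x + 4277/36
∇ f = -(45/2)x^4 + 45x^3 - (189/4)x^2 + (99/4)x - 21/4
Δ ∇ f = -90x^3 - (99/2)x
Δ Δ ∇ f = -270x^2 - 270x - 279/2
((∇ + E_{-1/3}) ∇ + Δ Δ ∇) f = -(45/2)x^4 - 15x^3 - (429/4)x^2 - (6179/12)x - 745/36

g(x) = -(45/2)x^4 - 15x^3 - (429/4)x^2 - (6179/12)x - 745/36


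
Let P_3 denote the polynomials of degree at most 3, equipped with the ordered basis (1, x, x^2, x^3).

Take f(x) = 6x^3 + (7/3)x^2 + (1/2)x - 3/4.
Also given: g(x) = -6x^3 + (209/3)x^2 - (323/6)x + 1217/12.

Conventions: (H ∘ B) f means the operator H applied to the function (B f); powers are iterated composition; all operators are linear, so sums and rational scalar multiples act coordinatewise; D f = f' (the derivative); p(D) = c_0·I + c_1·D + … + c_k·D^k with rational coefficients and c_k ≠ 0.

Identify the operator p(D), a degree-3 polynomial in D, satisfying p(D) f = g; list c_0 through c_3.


c_0 = -1, c_1 = 4, c_2 = -2, c_3 = 3

D^0 f = 6x^3 + (7/3)x^2 + (1/2)x - 3/4
D^1 f = 18x^2 + (14/3)x + 1/2
D^2 f = 36x + 14/3
D^3 f = 36
matching coefficients of g against c_0 f + c_1 Df + … from the top degree down determines the c_i
solution: c_0 = -1, c_1 = 4, c_2 = -2, c_3 = 3


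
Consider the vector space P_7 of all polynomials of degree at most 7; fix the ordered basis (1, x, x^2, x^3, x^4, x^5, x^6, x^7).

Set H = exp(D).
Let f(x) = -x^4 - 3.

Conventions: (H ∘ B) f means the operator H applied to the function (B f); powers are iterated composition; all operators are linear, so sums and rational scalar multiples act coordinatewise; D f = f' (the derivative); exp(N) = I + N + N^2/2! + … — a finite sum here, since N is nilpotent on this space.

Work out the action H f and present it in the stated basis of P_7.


order-1 term: -4x^3
order-2 term: -6x^2
order-3 term: -4x
order-4 term: -1
the series for exp(D) f terminates at order 4
exp(D) f = -x^4 - 4x^3 - 6x^2 - 4x - 4

the image equals g(x) = -x^4 - 4x^3 - 6x^2 - 4x - 4


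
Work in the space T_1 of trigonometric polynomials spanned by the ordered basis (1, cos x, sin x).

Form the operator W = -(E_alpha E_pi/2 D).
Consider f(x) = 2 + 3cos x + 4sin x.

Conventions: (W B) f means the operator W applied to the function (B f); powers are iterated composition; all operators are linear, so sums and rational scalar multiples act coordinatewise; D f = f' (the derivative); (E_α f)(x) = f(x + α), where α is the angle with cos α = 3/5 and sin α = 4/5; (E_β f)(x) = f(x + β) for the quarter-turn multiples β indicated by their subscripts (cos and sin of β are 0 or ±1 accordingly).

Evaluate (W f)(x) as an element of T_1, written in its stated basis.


the image equals g(x) = 5cos x

D f = 4cos x - 3sin x
E_pi/2 D f = -3cos x - 4sin x
E_alpha E_pi/2 D f = -5cos x
(-(E_alpha E_pi/2 D)) f = 5cos x


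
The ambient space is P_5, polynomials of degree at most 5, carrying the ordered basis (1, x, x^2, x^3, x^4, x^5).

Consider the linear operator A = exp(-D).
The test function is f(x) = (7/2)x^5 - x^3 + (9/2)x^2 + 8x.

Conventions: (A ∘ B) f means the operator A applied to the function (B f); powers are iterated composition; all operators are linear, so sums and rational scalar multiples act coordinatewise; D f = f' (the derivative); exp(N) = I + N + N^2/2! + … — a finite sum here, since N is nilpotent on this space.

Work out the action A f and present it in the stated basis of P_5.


the result is g(x) = (7/2)x^5 - (35/2)x^4 + 34x^3 - (55/2)x^2 + (27/2)x - 6

order-1 term: -(35/2)x^4 + 3x^2 - 9x - 8
order-2 term: 35x^3 - 3x + 9/2
order-3 term: -35x^2 + 1
order-4 term: (35/2)x
order-5 term: -7/2
the series for exp(-D) f terminates at order 5
exp(-D) f = (7/2)x^5 - (35/2)x^4 + 34x^3 - (55/2)x^2 + (27/2)x - 6


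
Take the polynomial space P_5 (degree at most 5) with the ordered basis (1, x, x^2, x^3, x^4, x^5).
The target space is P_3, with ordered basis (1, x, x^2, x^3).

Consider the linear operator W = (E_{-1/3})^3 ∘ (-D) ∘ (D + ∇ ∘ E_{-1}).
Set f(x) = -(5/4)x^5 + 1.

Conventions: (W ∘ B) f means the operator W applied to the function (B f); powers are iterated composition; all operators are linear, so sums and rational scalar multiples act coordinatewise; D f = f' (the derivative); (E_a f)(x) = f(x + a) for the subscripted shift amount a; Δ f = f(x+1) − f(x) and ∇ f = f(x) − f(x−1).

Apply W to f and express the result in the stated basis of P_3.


g(x) = 50x^3 - (525/2)x^2 + 550x - 1725/4

D f = -(25/4)x^4
E_{-1} f = -(5/4)x^5 + (25/4)x^4 - (25/2)x^3 + (25/2)x^2 - (25/4)x + 9/4
∇ E_{-1} f = -(25/4)x^4 + (75/2)x^3 - (175/2)x^2 + (375/4)x - 155/4
(D + ∇ ∘ E_{-1}) f = -(25/2)x^4 + (75/2)x^3 - (175/2)x^2 + (375/4)x - 155/4
D (D + ∇ ∘ E_{-1}) f = -50x^3 + (225/2)x^2 - 175x + 375/4
(-D) (D + ∇ ∘ E_{-1}) f = 50x^3 - (225/2)x^2 + 175x - 375/4
E_{-1/3} (-D) (D + ∇ ∘ E_{-1}) f = 50x^3 - (325/2)x^2 + (800/3)x - 17975/108
E_{-1/3} E_{-1/3} (-D) (D + ∇ ∘ E_{-1}) f = 50x^3 - (425/2)x^2 + (1175/3)x - 29725/108
E_{-1/3} E_{-1/3} E_{-1/3} (-D) (D + ∇ ∘ E_{-1}) f = 50x^3 - (525/2)x^2 + 550x - 1725/4


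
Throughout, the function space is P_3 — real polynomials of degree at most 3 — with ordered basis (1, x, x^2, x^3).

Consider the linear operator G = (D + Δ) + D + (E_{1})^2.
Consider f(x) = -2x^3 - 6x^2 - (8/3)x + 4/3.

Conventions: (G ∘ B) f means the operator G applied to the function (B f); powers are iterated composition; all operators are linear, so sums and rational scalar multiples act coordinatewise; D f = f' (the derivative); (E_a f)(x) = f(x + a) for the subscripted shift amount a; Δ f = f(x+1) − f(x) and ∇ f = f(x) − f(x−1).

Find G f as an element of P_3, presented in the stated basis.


the result is g(x) = -2x^3 - 36x^2 - (278/3)x - 60

D f = -6x^2 - 12x - 8/3
Δ f = -6x^2 - 18x - 32/3
(D + Δ) f = -12x^2 - 30x - 40/3
D f = -6x^2 - 12x - 8/3
E_{1} f = -2x^3 - 12x^2 - (62/3)x - 28/3
E_{1} E_{1} f = -2x^3 - 18x^2 - (152/3)x - 44
((D + Δ) + D + (E_{1})^2) f = -2x^3 - 36x^2 - (278/3)x - 60


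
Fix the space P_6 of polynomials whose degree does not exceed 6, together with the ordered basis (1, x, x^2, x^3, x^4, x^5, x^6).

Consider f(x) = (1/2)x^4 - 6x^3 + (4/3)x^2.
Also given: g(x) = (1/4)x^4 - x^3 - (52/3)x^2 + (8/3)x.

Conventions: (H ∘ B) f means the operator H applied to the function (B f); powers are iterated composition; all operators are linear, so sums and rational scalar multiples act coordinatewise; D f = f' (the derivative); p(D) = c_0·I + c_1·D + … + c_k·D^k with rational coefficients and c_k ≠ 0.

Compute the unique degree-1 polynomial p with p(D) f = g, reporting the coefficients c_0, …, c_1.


p(D) = (1/2)·I + D, i.e. c_0 = 1/2, c_1 = 1

D^0 f = (1/2)x^4 - 6x^3 + (4/3)x^2
D^1 f = 2x^3 - 18x^2 + (8/3)x
matching coefficients of g against c_0 f + c_1 Df + … from the top degree down determines the c_i
solution: c_0 = 1/2, c_1 = 1


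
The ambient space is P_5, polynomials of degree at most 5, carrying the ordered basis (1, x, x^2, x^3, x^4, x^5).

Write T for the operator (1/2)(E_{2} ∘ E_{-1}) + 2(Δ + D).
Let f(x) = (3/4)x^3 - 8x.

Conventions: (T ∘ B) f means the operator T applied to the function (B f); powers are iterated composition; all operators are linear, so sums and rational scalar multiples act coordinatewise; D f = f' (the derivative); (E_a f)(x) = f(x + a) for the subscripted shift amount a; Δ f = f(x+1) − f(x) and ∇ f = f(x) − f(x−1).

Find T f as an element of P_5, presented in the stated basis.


the result is g(x) = (3/8)x^3 + (81/8)x^2 + (13/8)x - 273/8

E_{-1} f = (3/4)x^3 - (9/4)x^2 - (23/4)x + 29/4
E_{2} E_{-1} f = (3/4)x^3 + (9/4)x^2 - (23/4)x - 29/4
((1/2)(E_{2} ∘ E_{-1})) f = (3/8)x^3 + (9/8)x^2 - (23/8)x - 29/8
Δ f = (9/4)x^2 + (9/4)x - 29/4
D f = (9/4)x^2 - 8
(Δ + D) f = (9/2)x^2 + (9/4)x - 61/4
(2(Δ + D)) f = 9x^2 + (9/2)x - 61/2
((1/2)(E_{2} ∘ E_{-1}) + 2(Δ + D)) f = (3/8)x^3 + (81/8)x^2 + (13/8)x - 273/8


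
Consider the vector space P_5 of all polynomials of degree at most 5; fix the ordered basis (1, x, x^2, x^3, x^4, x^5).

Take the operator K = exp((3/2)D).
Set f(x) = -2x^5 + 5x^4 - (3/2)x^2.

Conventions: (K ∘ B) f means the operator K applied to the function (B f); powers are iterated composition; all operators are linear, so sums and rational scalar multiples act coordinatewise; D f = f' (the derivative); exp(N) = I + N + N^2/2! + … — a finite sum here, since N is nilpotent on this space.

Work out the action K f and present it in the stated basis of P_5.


order-1 term: -15x^4 + 30x^3 - (9/2)x
order-2 term: -45x^3 + (135/2)x^2 - 27/8
order-3 term: -(135/2)x^2 + (135/2)x
order-4 term: -(405/8)x + 405/16
order-5 term: -243/16
the series for exp((3/2)D) f terminates at order 5
exp((3/2)D) f = -2x^5 - 10x^4 - 15x^3 - (3/2)x^2 + (99/8)x + 27/4

the image equals g(x) = -2x^5 - 10x^4 - 15x^3 - (3/2)x^2 + (99/8)x + 27/4


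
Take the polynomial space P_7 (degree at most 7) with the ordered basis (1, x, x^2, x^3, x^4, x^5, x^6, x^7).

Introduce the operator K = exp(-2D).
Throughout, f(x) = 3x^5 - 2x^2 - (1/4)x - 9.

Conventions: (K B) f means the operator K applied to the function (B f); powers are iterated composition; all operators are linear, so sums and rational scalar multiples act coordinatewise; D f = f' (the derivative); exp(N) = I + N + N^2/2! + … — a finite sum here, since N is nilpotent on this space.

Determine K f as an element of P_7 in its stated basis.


order-1 term: -30x^4 + 8x + 1/2
order-2 term: 120x^3 - 8
order-3 term: -240x^2
order-4 term: 240x
order-5 term: -96
the series for exp(-2D) f terminates at order 5
exp(-2D) f = 3x^5 - 30x^4 + 120x^3 - 242x^2 + (991/4)x - 225/2

the image equals g(x) = 3x^5 - 30x^4 + 120x^3 - 242x^2 + (991/4)x - 225/2


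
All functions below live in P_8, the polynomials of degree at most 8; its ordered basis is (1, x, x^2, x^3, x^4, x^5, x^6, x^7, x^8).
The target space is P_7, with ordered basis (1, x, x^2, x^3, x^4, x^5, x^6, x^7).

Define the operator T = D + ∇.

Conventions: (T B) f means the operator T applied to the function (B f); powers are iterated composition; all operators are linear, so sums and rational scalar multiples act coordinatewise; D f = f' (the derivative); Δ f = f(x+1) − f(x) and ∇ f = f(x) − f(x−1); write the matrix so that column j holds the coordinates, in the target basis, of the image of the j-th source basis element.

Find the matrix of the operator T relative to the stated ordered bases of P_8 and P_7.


image of 1: 0
image of x: 2
image of x^2: 4x - 1
image of x^3: 6x^2 - 3x + 1
image of x^4: 8x^3 - 6x^2 + 4x - 1
image of x^5: 10x^4 - 10x^3 + 10x^2 - 5x + 1
image of x^6: 12x^5 - 15x^4 + 20x^3 - 15x^2 + 6x - 1
image of x^7: 14x^6 - 21x^5 + 35x^4 - 35x^3 + 21x^2 - 7x + 1
image of x^8: 16x^7 - 28x^6 + 56x^5 - 70x^4 + 56x^3 - 28x^2 + 8x - 1
each image's coordinates form column j of the matrix

the matrix is [[0, 2, -1, 1, -1, 1, -1, 1, -1]; [0, 0, 4, -3, 4, -5, 6, -7, 8]; [0, 0, 0, 6, -6, 10, -15, 21, -28]; [0, 0, 0, 0, 8, -10, 20, -35, 56]; [0, 0, 0, 0, 0, 10, -15, 35, -70]; [0, 0, 0, 0, 0, 0, 12, -21, 56]; [0, 0, 0, 0, 0, 0, 0, 14, -28]; [0, 0, 0, 0, 0, 0, 0, 0, 16]] (rows listed top to bottom)


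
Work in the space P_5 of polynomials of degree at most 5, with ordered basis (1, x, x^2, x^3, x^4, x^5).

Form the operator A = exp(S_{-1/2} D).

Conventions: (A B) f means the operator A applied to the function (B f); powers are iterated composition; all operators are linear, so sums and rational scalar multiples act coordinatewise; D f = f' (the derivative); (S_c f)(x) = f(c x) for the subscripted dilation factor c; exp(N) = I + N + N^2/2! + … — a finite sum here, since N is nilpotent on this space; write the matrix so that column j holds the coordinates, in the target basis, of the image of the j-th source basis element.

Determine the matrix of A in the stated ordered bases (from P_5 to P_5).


the matrix is [[1, 1, -1/2, -1/8, 1/64, 1/1024]; [0, 1, -1, -3/8, 1/16, 5/1024]; [0, 0, 1, 3/4, -3/16, -5/256]; [0, 0, 0, 1, -1/2, -5/64]; [0, 0, 0, 0, 1, 5/16]; [0, 0, 0, 0, 0, 1]] (rows listed top to bottom)

image of 1: 1
image of x: x + 1
image of x^2: x^2 - x - 1/2
image of x^3: x^3 + (3/4)x^2 - (3/8)x - 1/8
image of x^4: x^4 - (1/2)x^3 - (3/16)x^2 + (1/16)x + 1/64
image of x^5: x^5 + (5/16)x^4 - (5/64)x^3 - (5/256)x^2 + (5/1024)x + 1/1024
each image's coordinates form column j of the matrix


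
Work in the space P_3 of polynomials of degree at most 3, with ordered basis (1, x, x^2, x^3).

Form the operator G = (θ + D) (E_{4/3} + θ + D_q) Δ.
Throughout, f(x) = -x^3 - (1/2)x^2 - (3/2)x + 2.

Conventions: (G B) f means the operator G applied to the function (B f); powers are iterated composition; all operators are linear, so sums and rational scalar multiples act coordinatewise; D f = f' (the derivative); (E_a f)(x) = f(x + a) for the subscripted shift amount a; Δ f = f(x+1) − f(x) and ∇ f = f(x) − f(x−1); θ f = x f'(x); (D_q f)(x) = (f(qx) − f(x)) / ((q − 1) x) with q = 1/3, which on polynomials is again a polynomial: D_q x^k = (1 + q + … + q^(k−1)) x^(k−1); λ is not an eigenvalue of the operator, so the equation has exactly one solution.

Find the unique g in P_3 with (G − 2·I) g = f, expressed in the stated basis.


g(x) = (1/2)x^3 + (19/4)x^2 + (77/4)x + 13

write g with unknown coordinates in the stated basis and equate coefficients in (G − 2·I) g = f
solving from the highest basis element down gives g = (1/2)x^3 + (19/4)x^2 + (77/4)x + 13
check: G g = 9x^2 + 37x + 28
so G g − 2·g = -x^3 - (1/2)x^2 - (3/2)x + 2 = f ✓


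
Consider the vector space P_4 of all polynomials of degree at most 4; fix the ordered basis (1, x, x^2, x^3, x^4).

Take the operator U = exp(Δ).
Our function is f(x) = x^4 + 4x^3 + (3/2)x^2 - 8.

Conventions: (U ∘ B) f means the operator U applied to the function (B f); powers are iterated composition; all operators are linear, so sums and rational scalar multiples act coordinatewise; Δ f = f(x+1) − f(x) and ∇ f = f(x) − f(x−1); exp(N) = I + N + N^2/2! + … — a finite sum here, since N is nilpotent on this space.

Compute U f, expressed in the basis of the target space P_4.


g(x) = x^4 + 8x^3 + (51/2)x^2 + 47x + 30

order-1 term: 4x^3 + 18x^2 + 19x + 13/2
order-2 term: 6x^2 + 24x + 41/2
order-3 term: 4x + 10
order-4 term: 1
the series for exp(Δ) f terminates at order 4
exp(Δ) f = x^4 + 8x^3 + (51/2)x^2 + 47x + 30


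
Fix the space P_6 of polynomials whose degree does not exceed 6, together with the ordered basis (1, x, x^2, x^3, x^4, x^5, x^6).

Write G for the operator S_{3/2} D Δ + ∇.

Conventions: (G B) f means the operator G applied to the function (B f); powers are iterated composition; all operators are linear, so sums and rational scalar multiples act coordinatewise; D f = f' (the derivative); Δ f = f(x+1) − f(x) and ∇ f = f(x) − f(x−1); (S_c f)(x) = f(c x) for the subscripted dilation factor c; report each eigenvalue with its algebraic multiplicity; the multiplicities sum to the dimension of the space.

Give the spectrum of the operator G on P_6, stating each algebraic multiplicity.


λ = 0 (multiplicity 7)

image of 1: 0
image of x: 1
image of x^2: 2x + 1
image of x^3: 3x^2 + 6x + 4
image of x^4: 4x^3 + 21x^2 + 22x + 3
image of x^5: 5x^4 + (115/2)x^3 + (155/2)x^2 + 25x + 6
image of x^6: 6x^5 + (1095/8)x^4 + (445/2)x^3 + 120x^2 + 51x + 5
the matrix is upper triangular; its diagonal is (0, 0, 0, 0, 0, 0, 0)
for a triangular matrix the eigenvalues are the diagonal entries, with algebraic multiplicity their repetition count


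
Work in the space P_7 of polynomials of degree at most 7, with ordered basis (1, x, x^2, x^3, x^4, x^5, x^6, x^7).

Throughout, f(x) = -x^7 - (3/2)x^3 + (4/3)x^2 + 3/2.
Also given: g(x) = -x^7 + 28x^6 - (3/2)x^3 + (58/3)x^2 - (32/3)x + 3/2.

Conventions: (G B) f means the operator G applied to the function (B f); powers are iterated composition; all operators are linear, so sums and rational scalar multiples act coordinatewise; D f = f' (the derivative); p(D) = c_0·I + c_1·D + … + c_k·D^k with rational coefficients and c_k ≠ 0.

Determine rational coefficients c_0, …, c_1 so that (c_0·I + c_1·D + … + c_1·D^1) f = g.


p(D) = I − 4·D, i.e. c_0 = 1, c_1 = -4

D^0 f = -x^7 - (3/2)x^3 + (4/3)x^2 + 3/2
D^1 f = -7x^6 - (9/2)x^2 + (8/3)x
matching coefficients of g against c_0 f + c_1 Df + … from the top degree down determines the c_i
solution: c_0 = 1, c_1 = -4
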